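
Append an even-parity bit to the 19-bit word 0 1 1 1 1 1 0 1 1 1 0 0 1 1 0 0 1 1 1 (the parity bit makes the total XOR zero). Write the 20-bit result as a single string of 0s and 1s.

XOR of the 19 data bits: 0⊕1⊕1⊕1⊕1⊕1⊕0⊕1⊕1⊕1⊕0⊕0⊕1⊕1⊕0⊕0⊕1⊕1⊕1 = 1
Parity bit = 1 (so all 20 bits XOR to 0).

01111101110011001111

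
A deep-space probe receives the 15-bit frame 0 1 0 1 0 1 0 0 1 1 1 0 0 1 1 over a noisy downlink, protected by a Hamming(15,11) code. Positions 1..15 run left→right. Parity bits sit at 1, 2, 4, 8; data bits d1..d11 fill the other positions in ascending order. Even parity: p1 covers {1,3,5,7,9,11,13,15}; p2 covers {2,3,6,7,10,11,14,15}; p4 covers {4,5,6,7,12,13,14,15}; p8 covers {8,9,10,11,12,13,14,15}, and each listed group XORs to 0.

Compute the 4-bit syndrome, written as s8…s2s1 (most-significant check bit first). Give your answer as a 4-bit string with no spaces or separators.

1001

s1 (pos 1,3,5,7,9,11,13,15): 0⊕0⊕0⊕0⊕1⊕1⊕0⊕1 = 1
s2 (pos 2,3,6,7,10,11,14,15): 1⊕0⊕1⊕0⊕1⊕1⊕1⊕1 = 0
s4 (pos 4,5,6,7,12,13,14,15): 1⊕0⊕1⊕0⊕0⊕0⊕1⊕1 = 0
s8 (pos 8,9,10,11,12,13,14,15): 0⊕1⊕1⊕1⊕0⊕0⊕1⊕1 = 1
Syndrome s8…s1 = 1001 → error at position 9.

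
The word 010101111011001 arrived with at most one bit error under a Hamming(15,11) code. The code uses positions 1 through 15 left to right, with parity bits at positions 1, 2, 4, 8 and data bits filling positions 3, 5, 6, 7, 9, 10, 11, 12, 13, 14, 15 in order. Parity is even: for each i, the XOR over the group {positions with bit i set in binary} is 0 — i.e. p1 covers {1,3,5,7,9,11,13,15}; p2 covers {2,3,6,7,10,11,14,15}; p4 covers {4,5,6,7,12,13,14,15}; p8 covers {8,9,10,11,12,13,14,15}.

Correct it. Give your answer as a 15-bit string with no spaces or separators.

s1 (pos 1,3,5,7,9,11,13,15): 0⊕0⊕0⊕1⊕1⊕1⊕0⊕1 = 0
s2 (pos 2,3,6,7,10,11,14,15): 1⊕0⊕1⊕1⊕0⊕1⊕0⊕1 = 1
s4 (pos 4,5,6,7,12,13,14,15): 1⊕0⊕1⊕1⊕1⊕0⊕0⊕1 = 1
s8 (pos 8,9,10,11,12,13,14,15): 1⊕1⊕0⊕1⊕1⊕0⊕0⊕1 = 1
Syndrome s8…s1 = 1110 → error at position 14.
Flip position 14: 010101111011001 → 010101111011011

010101111011011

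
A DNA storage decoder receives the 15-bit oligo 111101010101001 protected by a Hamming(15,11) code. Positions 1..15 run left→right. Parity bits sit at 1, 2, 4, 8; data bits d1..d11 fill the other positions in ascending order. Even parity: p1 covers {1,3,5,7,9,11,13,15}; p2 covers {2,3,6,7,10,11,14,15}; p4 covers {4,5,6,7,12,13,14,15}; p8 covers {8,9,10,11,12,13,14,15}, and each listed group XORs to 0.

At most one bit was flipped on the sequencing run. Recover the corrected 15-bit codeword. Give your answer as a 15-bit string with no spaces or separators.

110101010101001

s1 (pos 1,3,5,7,9,11,13,15): 1⊕1⊕0⊕0⊕0⊕0⊕0⊕1 = 1
s2 (pos 2,3,6,7,10,11,14,15): 1⊕1⊕1⊕0⊕1⊕0⊕0⊕1 = 1
s4 (pos 4,5,6,7,12,13,14,15): 1⊕0⊕1⊕0⊕1⊕0⊕0⊕1 = 0
s8 (pos 8,9,10,11,12,13,14,15): 1⊕0⊕1⊕0⊕1⊕0⊕0⊕1 = 0
Syndrome s8…s1 = 0011 → error at position 3.
Flip position 3: 111101010101001 → 110101010101001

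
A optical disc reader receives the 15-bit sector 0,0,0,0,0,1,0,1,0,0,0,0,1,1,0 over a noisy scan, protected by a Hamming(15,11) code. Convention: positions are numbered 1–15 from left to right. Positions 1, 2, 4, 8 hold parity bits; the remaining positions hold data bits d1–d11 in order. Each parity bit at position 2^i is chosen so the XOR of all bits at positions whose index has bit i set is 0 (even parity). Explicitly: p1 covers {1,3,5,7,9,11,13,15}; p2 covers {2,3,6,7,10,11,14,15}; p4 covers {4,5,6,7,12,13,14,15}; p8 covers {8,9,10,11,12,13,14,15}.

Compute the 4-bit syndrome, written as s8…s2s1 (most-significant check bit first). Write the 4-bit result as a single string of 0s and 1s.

s1 (pos 1,3,5,7,9,11,13,15): 0⊕0⊕0⊕0⊕0⊕0⊕1⊕0 = 1
s2 (pos 2,3,6,7,10,11,14,15): 0⊕0⊕1⊕0⊕0⊕0⊕1⊕0 = 0
s4 (pos 4,5,6,7,12,13,14,15): 0⊕0⊕1⊕0⊕0⊕1⊕1⊕0 = 1
s8 (pos 8,9,10,11,12,13,14,15): 1⊕0⊕0⊕0⊕0⊕1⊕1⊕0 = 1
Syndrome s8…s1 = 1101 → error at position 13.

1101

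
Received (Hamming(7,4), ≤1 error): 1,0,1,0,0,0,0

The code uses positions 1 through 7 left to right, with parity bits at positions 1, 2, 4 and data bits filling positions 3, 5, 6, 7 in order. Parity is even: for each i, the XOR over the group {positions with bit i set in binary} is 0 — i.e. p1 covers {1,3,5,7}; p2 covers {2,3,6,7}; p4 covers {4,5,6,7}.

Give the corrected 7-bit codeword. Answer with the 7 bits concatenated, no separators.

s1 (pos 1,3,5,7): 1⊕1⊕0⊕0 = 0
s2 (pos 2,3,6,7): 0⊕1⊕0⊕0 = 1
s4 (pos 4,5,6,7): 0⊕0⊕0⊕0 = 0
Syndrome s4…s1 = 010 → error at position 2.
Flip position 2: 1010000 → 1110000

1110000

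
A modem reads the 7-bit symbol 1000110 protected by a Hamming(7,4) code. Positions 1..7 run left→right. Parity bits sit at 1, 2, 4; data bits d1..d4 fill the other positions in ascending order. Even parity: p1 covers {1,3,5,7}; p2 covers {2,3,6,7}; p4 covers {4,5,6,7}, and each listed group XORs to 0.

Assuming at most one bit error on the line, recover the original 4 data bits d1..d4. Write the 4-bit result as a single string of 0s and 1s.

s1 (pos 1,3,5,7): 1⊕0⊕1⊕0 = 0
s2 (pos 2,3,6,7): 0⊕0⊕1⊕0 = 1
s4 (pos 4,5,6,7): 0⊕1⊕1⊕0 = 0
Syndrome s4…s1 = 010 → error at position 2.
Flip position 2: 1000110 → 1100110
Read data bits from positions 3,5,6,7: 0110

0110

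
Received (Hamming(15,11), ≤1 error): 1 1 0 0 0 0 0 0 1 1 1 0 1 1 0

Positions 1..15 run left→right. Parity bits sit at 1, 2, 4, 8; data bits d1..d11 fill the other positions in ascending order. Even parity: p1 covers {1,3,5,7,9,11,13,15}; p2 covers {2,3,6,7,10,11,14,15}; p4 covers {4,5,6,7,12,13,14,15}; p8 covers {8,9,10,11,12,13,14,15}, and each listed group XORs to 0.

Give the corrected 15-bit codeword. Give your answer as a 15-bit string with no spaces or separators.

s1 (pos 1,3,5,7,9,11,13,15): 1⊕0⊕0⊕0⊕1⊕1⊕1⊕0 = 0
s2 (pos 2,3,6,7,10,11,14,15): 1⊕0⊕0⊕0⊕1⊕1⊕1⊕0 = 0
s4 (pos 4,5,6,7,12,13,14,15): 0⊕0⊕0⊕0⊕0⊕1⊕1⊕0 = 0
s8 (pos 8,9,10,11,12,13,14,15): 0⊕1⊕1⊕1⊕0⊕1⊕1⊕0 = 1
Syndrome s8…s1 = 1000 → error at position 8.
Flip position 8: 110000001110110 → 110000011110110

110000011110110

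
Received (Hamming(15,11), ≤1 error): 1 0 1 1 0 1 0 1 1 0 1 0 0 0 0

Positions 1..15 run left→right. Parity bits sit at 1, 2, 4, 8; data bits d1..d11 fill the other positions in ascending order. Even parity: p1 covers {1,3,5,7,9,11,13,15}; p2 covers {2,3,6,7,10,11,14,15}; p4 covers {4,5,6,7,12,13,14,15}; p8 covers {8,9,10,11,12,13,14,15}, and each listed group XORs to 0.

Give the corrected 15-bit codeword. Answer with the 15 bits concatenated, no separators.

s1 (pos 1,3,5,7,9,11,13,15): 1⊕1⊕0⊕0⊕1⊕1⊕0⊕0 = 0
s2 (pos 2,3,6,7,10,11,14,15): 0⊕1⊕1⊕0⊕0⊕1⊕0⊕0 = 1
s4 (pos 4,5,6,7,12,13,14,15): 1⊕0⊕1⊕0⊕0⊕0⊕0⊕0 = 0
s8 (pos 8,9,10,11,12,13,14,15): 1⊕1⊕0⊕1⊕0⊕0⊕0⊕0 = 1
Syndrome s8…s1 = 1010 → error at position 10.
Flip position 10: 101101011010000 → 101101011110000

101101011110000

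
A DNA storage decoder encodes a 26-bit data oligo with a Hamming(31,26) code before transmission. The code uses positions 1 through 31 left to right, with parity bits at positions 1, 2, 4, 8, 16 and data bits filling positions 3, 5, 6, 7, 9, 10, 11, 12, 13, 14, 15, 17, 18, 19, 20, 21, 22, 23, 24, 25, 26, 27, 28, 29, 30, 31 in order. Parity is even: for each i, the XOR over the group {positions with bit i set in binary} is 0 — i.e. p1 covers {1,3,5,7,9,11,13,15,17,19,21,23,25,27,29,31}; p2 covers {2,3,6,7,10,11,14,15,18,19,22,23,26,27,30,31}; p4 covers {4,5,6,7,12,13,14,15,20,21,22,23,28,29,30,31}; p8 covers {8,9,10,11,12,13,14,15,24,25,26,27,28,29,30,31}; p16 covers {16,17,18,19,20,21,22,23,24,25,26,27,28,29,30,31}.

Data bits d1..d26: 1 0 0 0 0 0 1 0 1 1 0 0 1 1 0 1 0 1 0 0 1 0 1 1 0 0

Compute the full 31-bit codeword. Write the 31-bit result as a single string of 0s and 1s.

Place data at non-parity positions: p1 p2 1 p4 0 0 0 p8 0 0 1 0 1 1 0 p16 0 1 1 0 1 0 1 0 0 1 0 1 1 0 0
p1 (pos 1,3,5,7,9,11,13,15,17,19,21,23,25,27,29,31): XOR of data positions = 1⊕0⊕0⊕0⊕1⊕1⊕0⊕0⊕1⊕1⊕1⊕0⊕0⊕1⊕0 = 1
p2 (pos 2,3,6,7,10,11,14,15,18,19,22,23,26,27,30,31): XOR of data positions = 1⊕0⊕0⊕0⊕1⊕1⊕0⊕1⊕1⊕0⊕1⊕1⊕0⊕0⊕0 = 1
p4 (pos 4,5,6,7,12,13,14,15,20,21,22,23,28,29,30,31): XOR of data positions = 0⊕0⊕0⊕0⊕1⊕1⊕0⊕0⊕1⊕0⊕1⊕1⊕1⊕0⊕0 = 0
p8 (pos 8,9,10,11,12,13,14,15,24,25,26,27,28,29,30,31): XOR of data positions = 0⊕0⊕1⊕0⊕1⊕1⊕0⊕0⊕0⊕1⊕0⊕1⊕1⊕0⊕0 = 0
p16 (pos 16,17,18,19,20,21,22,23,24,25,26,27,28,29,30,31): XOR of data positions = 0⊕1⊕1⊕0⊕1⊕0⊕1⊕0⊕0⊕1⊕0⊕1⊕1⊕0⊕0 = 1
Codeword: 1110000000101101011010100101100

1110000000101101011010100101100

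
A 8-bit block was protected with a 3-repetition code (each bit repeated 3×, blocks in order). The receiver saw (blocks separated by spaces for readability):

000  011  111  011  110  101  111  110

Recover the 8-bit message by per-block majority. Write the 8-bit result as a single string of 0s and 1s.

01111111

Block 1 (000): 0 ones → 0
Block 2 (011): 2 ones → 1
Block 3 (111): 3 ones → 1
Block 4 (011): 2 ones → 1
Block 5 (110): 2 ones → 1
Block 6 (101): 2 ones → 1
Block 7 (111): 3 ones → 1
Block 8 (110): 2 ones → 1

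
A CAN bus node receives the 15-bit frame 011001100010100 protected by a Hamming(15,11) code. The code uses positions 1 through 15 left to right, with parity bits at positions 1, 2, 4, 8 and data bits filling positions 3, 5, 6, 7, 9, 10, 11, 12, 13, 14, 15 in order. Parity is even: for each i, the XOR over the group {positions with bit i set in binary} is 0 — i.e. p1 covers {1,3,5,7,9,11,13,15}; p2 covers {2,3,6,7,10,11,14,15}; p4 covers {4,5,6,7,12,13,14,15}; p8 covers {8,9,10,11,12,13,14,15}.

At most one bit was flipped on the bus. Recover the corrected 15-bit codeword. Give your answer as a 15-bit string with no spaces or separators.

011000100010100

s1 (pos 1,3,5,7,9,11,13,15): 0⊕1⊕0⊕1⊕0⊕1⊕1⊕0 = 0
s2 (pos 2,3,6,7,10,11,14,15): 1⊕1⊕1⊕1⊕0⊕1⊕0⊕0 = 1
s4 (pos 4,5,6,7,12,13,14,15): 0⊕0⊕1⊕1⊕0⊕1⊕0⊕0 = 1
s8 (pos 8,9,10,11,12,13,14,15): 0⊕0⊕0⊕1⊕0⊕1⊕0⊕0 = 0
Syndrome s8…s1 = 0110 → error at position 6.
Flip position 6: 011001100010100 → 011000100010100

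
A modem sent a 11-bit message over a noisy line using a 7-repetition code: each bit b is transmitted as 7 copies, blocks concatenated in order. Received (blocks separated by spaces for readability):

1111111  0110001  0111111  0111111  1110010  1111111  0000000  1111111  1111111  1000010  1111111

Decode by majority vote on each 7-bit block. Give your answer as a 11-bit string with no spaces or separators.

Block 1 (1111111): 7 ones → 1
Block 2 (0110001): 3 ones → 0
Block 3 (0111111): 6 ones → 1
Block 4 (0111111): 6 ones → 1
Block 5 (1110010): 4 ones → 1
Block 6 (1111111): 7 ones → 1
Block 7 (0000000): 0 ones → 0
Block 8 (1111111): 7 ones → 1
Block 9 (1111111): 7 ones → 1
Block 10 (1000010): 2 ones → 0
Block 11 (1111111): 7 ones → 1

10111101101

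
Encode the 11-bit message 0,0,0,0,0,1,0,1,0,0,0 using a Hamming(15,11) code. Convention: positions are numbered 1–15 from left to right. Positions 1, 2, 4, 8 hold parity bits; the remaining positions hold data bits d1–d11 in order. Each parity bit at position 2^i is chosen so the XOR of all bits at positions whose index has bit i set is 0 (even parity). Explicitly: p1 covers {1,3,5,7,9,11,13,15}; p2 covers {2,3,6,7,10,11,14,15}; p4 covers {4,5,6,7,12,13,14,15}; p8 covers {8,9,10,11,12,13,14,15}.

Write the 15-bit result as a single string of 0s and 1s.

010100000101000

Place data at non-parity positions: p1 p2 0 p4 0 0 0 p8 0 1 0 1 0 0 0
p1 (pos 1,3,5,7,9,11,13,15): XOR of data positions = 0⊕0⊕0⊕0⊕0⊕0⊕0 = 0
p2 (pos 2,3,6,7,10,11,14,15): XOR of data positions = 0⊕0⊕0⊕1⊕0⊕0⊕0 = 1
p4 (pos 4,5,6,7,12,13,14,15): XOR of data positions = 0⊕0⊕0⊕1⊕0⊕0⊕0 = 1
p8 (pos 8,9,10,11,12,13,14,15): XOR of data positions = 0⊕1⊕0⊕1⊕0⊕0⊕0 = 0
Codeword: 010100000101000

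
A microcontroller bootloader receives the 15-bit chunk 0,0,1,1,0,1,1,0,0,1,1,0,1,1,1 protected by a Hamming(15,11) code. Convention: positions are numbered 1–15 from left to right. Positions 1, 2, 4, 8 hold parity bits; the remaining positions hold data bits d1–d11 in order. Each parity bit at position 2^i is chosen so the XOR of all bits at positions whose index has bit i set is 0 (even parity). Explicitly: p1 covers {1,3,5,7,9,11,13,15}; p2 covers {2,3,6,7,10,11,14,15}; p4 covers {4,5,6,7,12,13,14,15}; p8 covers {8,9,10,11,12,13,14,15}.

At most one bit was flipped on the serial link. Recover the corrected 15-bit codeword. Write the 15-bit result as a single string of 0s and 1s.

001101100100111

s1 (pos 1,3,5,7,9,11,13,15): 0⊕1⊕0⊕1⊕0⊕1⊕1⊕1 = 1
s2 (pos 2,3,6,7,10,11,14,15): 0⊕1⊕1⊕1⊕1⊕1⊕1⊕1 = 1
s4 (pos 4,5,6,7,12,13,14,15): 1⊕0⊕1⊕1⊕0⊕1⊕1⊕1 = 0
s8 (pos 8,9,10,11,12,13,14,15): 0⊕0⊕1⊕1⊕0⊕1⊕1⊕1 = 1
Syndrome s8…s1 = 1011 → error at position 11.
Flip position 11: 001101100110111 → 001101100100111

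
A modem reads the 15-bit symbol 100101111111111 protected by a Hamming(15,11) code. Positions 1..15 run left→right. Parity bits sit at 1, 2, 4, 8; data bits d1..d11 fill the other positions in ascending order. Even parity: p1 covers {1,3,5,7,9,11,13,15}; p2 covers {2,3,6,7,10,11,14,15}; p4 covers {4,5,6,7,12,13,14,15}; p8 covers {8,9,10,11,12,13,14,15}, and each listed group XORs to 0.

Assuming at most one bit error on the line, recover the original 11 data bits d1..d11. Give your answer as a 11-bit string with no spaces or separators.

00111111111

s1 (pos 1,3,5,7,9,11,13,15): 1⊕0⊕0⊕1⊕1⊕1⊕1⊕1 = 0
s2 (pos 2,3,6,7,10,11,14,15): 0⊕0⊕1⊕1⊕1⊕1⊕1⊕1 = 0
s4 (pos 4,5,6,7,12,13,14,15): 1⊕0⊕1⊕1⊕1⊕1⊕1⊕1 = 1
s8 (pos 8,9,10,11,12,13,14,15): 1⊕1⊕1⊕1⊕1⊕1⊕1⊕1 = 0
Syndrome s8…s1 = 0100 → error at position 4.
Flip position 4: 100101111111111 → 100001111111111
Read data bits from positions 3,5,6,7,9,10,11,12,13,14,15: 00111111111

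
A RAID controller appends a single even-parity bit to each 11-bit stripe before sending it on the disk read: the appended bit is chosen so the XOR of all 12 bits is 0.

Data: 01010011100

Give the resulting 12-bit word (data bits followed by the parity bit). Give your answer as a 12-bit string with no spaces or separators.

XOR of the 11 data bits: 0⊕1⊕0⊕1⊕0⊕0⊕1⊕1⊕1⊕0⊕0 = 1
Parity bit = 1 (so all 12 bits XOR to 0).

010100111001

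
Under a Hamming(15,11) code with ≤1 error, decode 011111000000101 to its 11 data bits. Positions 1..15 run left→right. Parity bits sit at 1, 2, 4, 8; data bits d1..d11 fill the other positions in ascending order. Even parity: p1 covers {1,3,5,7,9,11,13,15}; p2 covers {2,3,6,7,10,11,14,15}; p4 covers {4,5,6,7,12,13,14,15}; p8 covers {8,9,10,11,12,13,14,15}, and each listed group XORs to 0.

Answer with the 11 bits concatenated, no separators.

11100000101

s1 (pos 1,3,5,7,9,11,13,15): 0⊕1⊕1⊕0⊕0⊕0⊕1⊕1 = 0
s2 (pos 2,3,6,7,10,11,14,15): 1⊕1⊕1⊕0⊕0⊕0⊕0⊕1 = 0
s4 (pos 4,5,6,7,12,13,14,15): 1⊕1⊕1⊕0⊕0⊕1⊕0⊕1 = 1
s8 (pos 8,9,10,11,12,13,14,15): 0⊕0⊕0⊕0⊕0⊕1⊕0⊕1 = 0
Syndrome s8…s1 = 0100 → error at position 4.
Flip position 4: 011111000000101 → 011011000000101
Read data bits from positions 3,5,6,7,9,10,11,12,13,14,15: 11100000101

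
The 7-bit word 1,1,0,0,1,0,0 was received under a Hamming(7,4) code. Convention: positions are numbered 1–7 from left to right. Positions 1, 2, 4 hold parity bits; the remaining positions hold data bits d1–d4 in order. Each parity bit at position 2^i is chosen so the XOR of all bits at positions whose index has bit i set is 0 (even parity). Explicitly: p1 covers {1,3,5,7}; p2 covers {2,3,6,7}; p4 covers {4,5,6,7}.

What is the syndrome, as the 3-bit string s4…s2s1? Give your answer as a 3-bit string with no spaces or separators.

s1 (pos 1,3,5,7): 1⊕0⊕1⊕0 = 0
s2 (pos 2,3,6,7): 1⊕0⊕0⊕0 = 1
s4 (pos 4,5,6,7): 0⊕1⊕0⊕0 = 1
Syndrome s4…s1 = 110 → error at position 6.

110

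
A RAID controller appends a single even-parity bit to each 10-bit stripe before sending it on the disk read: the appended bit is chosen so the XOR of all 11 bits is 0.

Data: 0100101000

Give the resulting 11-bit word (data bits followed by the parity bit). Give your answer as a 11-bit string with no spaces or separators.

XOR of the 10 data bits: 0⊕1⊕0⊕0⊕1⊕0⊕1⊕0⊕0⊕0 = 1
Parity bit = 1 (so all 11 bits XOR to 0).

01001010001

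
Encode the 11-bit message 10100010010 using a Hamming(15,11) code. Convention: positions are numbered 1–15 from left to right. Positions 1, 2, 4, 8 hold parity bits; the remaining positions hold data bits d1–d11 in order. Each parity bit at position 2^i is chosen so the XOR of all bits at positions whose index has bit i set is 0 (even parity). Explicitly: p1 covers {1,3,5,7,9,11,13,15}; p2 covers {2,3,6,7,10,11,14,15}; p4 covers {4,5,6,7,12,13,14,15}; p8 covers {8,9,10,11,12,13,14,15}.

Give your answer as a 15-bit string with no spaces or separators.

Place data at non-parity positions: p1 p2 1 p4 0 1 0 p8 0 0 1 0 0 1 0
p1 (pos 1,3,5,7,9,11,13,15): XOR of data positions = 1⊕0⊕0⊕0⊕1⊕0⊕0 = 0
p2 (pos 2,3,6,7,10,11,14,15): XOR of data positions = 1⊕1⊕0⊕0⊕1⊕1⊕0 = 0
p4 (pos 4,5,6,7,12,13,14,15): XOR of data positions = 0⊕1⊕0⊕0⊕0⊕1⊕0 = 0
p8 (pos 8,9,10,11,12,13,14,15): XOR of data positions = 0⊕0⊕1⊕0⊕0⊕1⊕0 = 0
Codeword: 001001000010010

001001000010010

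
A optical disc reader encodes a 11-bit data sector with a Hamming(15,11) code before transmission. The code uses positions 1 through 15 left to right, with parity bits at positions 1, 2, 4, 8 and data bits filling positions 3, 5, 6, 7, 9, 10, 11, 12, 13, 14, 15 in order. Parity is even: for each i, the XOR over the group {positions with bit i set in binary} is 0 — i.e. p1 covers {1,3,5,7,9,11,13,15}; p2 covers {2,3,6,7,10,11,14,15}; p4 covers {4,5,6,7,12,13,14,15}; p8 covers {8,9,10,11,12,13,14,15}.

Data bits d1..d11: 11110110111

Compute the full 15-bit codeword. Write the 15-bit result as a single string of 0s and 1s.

Place data at non-parity positions: p1 p2 1 p4 1 1 1 p8 0 1 1 0 1 1 1
p1 (pos 1,3,5,7,9,11,13,15): XOR of data positions = 1⊕1⊕1⊕0⊕1⊕1⊕1 = 0
p2 (pos 2,3,6,7,10,11,14,15): XOR of data positions = 1⊕1⊕1⊕1⊕1⊕1⊕1 = 1
p4 (pos 4,5,6,7,12,13,14,15): XOR of data positions = 1⊕1⊕1⊕0⊕1⊕1⊕1 = 0
p8 (pos 8,9,10,11,12,13,14,15): XOR of data positions = 0⊕1⊕1⊕0⊕1⊕1⊕1 = 1
Codeword: 011011110110111

011011110110111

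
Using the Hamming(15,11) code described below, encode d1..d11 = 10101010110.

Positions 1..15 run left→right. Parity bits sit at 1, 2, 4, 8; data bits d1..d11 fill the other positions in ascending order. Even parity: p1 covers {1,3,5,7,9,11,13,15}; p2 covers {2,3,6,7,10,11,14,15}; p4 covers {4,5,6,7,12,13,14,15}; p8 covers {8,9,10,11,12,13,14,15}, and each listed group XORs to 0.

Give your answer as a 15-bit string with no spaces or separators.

Place data at non-parity positions: p1 p2 1 p4 0 1 0 p8 1 0 1 0 1 1 0
p1 (pos 1,3,5,7,9,11,13,15): XOR of data positions = 1⊕0⊕0⊕1⊕1⊕1⊕0 = 0
p2 (pos 2,3,6,7,10,11,14,15): XOR of data positions = 1⊕1⊕0⊕0⊕1⊕1⊕0 = 0
p4 (pos 4,5,6,7,12,13,14,15): XOR of data positions = 0⊕1⊕0⊕0⊕1⊕1⊕0 = 1
p8 (pos 8,9,10,11,12,13,14,15): XOR of data positions = 1⊕0⊕1⊕0⊕1⊕1⊕0 = 0
Codeword: 001101001010110

001101001010110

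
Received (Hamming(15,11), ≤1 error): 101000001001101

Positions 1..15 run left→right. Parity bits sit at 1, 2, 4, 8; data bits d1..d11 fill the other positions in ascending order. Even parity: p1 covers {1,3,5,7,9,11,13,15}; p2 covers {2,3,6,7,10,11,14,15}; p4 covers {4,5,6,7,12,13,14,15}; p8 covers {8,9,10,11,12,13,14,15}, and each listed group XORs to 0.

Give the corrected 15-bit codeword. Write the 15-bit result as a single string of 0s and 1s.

101010001001101

s1 (pos 1,3,5,7,9,11,13,15): 1⊕1⊕0⊕0⊕1⊕0⊕1⊕1 = 1
s2 (pos 2,3,6,7,10,11,14,15): 0⊕1⊕0⊕0⊕0⊕0⊕0⊕1 = 0
s4 (pos 4,5,6,7,12,13,14,15): 0⊕0⊕0⊕0⊕1⊕1⊕0⊕1 = 1
s8 (pos 8,9,10,11,12,13,14,15): 0⊕1⊕0⊕0⊕1⊕1⊕0⊕1 = 0
Syndrome s8…s1 = 0101 → error at position 5.
Flip position 5: 101000001001101 → 101010001001101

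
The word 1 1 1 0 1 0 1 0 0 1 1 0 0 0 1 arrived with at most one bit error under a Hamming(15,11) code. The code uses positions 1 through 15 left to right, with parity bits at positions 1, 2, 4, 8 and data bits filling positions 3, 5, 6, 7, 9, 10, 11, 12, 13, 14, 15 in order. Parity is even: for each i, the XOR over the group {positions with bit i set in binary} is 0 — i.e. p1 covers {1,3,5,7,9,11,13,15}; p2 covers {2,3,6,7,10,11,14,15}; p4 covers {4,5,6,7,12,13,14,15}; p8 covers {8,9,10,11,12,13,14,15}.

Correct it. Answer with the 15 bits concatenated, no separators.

s1 (pos 1,3,5,7,9,11,13,15): 1⊕1⊕1⊕1⊕0⊕1⊕0⊕1 = 0
s2 (pos 2,3,6,7,10,11,14,15): 1⊕1⊕0⊕1⊕1⊕1⊕0⊕1 = 0
s4 (pos 4,5,6,7,12,13,14,15): 0⊕1⊕0⊕1⊕0⊕0⊕0⊕1 = 1
s8 (pos 8,9,10,11,12,13,14,15): 0⊕0⊕1⊕1⊕0⊕0⊕0⊕1 = 1
Syndrome s8…s1 = 1100 → error at position 12.
Flip position 12: 111010100110001 → 111010100111001

111010100111001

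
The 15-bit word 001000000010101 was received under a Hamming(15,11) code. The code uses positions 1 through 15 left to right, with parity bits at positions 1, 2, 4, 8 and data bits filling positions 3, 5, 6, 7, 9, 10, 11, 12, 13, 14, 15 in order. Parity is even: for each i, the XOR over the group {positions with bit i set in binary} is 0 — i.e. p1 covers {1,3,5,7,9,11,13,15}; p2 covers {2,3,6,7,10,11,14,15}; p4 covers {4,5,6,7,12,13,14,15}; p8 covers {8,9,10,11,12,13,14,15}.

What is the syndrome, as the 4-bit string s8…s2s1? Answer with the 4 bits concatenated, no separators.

s1 (pos 1,3,5,7,9,11,13,15): 0⊕1⊕0⊕0⊕0⊕1⊕1⊕1 = 0
s2 (pos 2,3,6,7,10,11,14,15): 0⊕1⊕0⊕0⊕0⊕1⊕0⊕1 = 1
s4 (pos 4,5,6,7,12,13,14,15): 0⊕0⊕0⊕0⊕0⊕1⊕0⊕1 = 0
s8 (pos 8,9,10,11,12,13,14,15): 0⊕0⊕0⊕1⊕0⊕1⊕0⊕1 = 1
Syndrome s8…s1 = 1010 → error at position 10.

1010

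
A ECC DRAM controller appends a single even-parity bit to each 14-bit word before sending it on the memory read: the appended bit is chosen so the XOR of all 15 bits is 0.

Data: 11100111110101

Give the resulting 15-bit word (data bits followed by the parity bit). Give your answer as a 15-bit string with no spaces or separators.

111001111101010

XOR of the 14 data bits: 1⊕1⊕1⊕0⊕0⊕1⊕1⊕1⊕1⊕1⊕0⊕1⊕0⊕1 = 0
Parity bit = 0 (so all 15 bits XOR to 0).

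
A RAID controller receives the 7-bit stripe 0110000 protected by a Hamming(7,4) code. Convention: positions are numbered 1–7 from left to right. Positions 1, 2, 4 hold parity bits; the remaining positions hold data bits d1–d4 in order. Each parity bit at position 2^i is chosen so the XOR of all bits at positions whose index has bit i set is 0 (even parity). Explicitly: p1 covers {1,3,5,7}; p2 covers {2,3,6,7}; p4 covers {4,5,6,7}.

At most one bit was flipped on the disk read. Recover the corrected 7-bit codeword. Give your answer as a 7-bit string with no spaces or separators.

1110000

s1 (pos 1,3,5,7): 0⊕1⊕0⊕0 = 1
s2 (pos 2,3,6,7): 1⊕1⊕0⊕0 = 0
s4 (pos 4,5,6,7): 0⊕0⊕0⊕0 = 0
Syndrome s4…s1 = 001 → error at position 1.
Flip position 1: 0110000 → 1110000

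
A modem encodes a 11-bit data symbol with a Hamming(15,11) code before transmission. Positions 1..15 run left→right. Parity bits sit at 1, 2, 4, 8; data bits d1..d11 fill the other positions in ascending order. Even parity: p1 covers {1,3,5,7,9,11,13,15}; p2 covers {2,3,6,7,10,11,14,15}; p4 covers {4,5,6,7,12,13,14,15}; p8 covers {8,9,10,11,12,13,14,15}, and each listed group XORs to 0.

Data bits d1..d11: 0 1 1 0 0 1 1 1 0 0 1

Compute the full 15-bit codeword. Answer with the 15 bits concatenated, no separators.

100011000111001

Place data at non-parity positions: p1 p2 0 p4 1 1 0 p8 0 1 1 1 0 0 1
p1 (pos 1,3,5,7,9,11,13,15): XOR of data positions = 0⊕1⊕0⊕0⊕1⊕0⊕1 = 1
p2 (pos 2,3,6,7,10,11,14,15): XOR of data positions = 0⊕1⊕0⊕1⊕1⊕0⊕1 = 0
p4 (pos 4,5,6,7,12,13,14,15): XOR of data positions = 1⊕1⊕0⊕1⊕0⊕0⊕1 = 0
p8 (pos 8,9,10,11,12,13,14,15): XOR of data positions = 0⊕1⊕1⊕1⊕0⊕0⊕1 = 0
Codeword: 100011000111001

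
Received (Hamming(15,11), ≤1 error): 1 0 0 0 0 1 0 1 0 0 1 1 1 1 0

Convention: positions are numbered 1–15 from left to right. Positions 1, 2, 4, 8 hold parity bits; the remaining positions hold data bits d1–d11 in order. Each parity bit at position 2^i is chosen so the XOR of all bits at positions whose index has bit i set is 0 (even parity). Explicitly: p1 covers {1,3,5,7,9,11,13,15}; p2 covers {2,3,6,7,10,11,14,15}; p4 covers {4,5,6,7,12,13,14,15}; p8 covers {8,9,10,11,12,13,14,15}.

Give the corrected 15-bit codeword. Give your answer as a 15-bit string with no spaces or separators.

100001010001110

s1 (pos 1,3,5,7,9,11,13,15): 1⊕0⊕0⊕0⊕0⊕1⊕1⊕0 = 1
s2 (pos 2,3,6,7,10,11,14,15): 0⊕0⊕1⊕0⊕0⊕1⊕1⊕0 = 1
s4 (pos 4,5,6,7,12,13,14,15): 0⊕0⊕1⊕0⊕1⊕1⊕1⊕0 = 0
s8 (pos 8,9,10,11,12,13,14,15): 1⊕0⊕0⊕1⊕1⊕1⊕1⊕0 = 1
Syndrome s8…s1 = 1011 → error at position 11.
Flip position 11: 100001010011110 → 100001010001110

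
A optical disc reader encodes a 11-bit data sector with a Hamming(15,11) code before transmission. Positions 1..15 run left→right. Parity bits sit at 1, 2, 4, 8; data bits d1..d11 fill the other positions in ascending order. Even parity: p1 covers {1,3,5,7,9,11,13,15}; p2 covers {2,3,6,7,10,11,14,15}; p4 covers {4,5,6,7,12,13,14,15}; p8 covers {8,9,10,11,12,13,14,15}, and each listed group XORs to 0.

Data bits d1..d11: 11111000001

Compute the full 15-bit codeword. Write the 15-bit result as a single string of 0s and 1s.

101011101000001

Place data at non-parity positions: p1 p2 1 p4 1 1 1 p8 1 0 0 0 0 0 1
p1 (pos 1,3,5,7,9,11,13,15): XOR of data positions = 1⊕1⊕1⊕1⊕0⊕0⊕1 = 1
p2 (pos 2,3,6,7,10,11,14,15): XOR of data positions = 1⊕1⊕1⊕0⊕0⊕0⊕1 = 0
p4 (pos 4,5,6,7,12,13,14,15): XOR of data positions = 1⊕1⊕1⊕0⊕0⊕0⊕1 = 0
p8 (pos 8,9,10,11,12,13,14,15): XOR of data positions = 1⊕0⊕0⊕0⊕0⊕0⊕1 = 0
Codeword: 101011101000001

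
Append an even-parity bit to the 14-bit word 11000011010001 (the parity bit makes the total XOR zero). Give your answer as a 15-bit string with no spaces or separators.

XOR of the 14 data bits: 1⊕1⊕0⊕0⊕0⊕0⊕1⊕1⊕0⊕1⊕0⊕0⊕0⊕1 = 0
Parity bit = 0 (so all 15 bits XOR to 0).

110000110100010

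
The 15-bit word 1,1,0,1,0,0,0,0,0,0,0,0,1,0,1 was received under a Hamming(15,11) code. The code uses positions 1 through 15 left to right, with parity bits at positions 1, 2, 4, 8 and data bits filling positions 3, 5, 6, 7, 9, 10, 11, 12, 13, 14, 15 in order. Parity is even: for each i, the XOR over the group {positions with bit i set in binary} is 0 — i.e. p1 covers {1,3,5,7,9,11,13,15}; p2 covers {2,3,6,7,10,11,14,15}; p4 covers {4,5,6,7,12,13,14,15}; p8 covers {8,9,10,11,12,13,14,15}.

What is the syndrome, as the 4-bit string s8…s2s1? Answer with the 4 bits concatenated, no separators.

0101

s1 (pos 1,3,5,7,9,11,13,15): 1⊕0⊕0⊕0⊕0⊕0⊕1⊕1 = 1
s2 (pos 2,3,6,7,10,11,14,15): 1⊕0⊕0⊕0⊕0⊕0⊕0⊕1 = 0
s4 (pos 4,5,6,7,12,13,14,15): 1⊕0⊕0⊕0⊕0⊕1⊕0⊕1 = 1
s8 (pos 8,9,10,11,12,13,14,15): 0⊕0⊕0⊕0⊕0⊕1⊕0⊕1 = 0
Syndrome s8…s1 = 0101 → error at position 5.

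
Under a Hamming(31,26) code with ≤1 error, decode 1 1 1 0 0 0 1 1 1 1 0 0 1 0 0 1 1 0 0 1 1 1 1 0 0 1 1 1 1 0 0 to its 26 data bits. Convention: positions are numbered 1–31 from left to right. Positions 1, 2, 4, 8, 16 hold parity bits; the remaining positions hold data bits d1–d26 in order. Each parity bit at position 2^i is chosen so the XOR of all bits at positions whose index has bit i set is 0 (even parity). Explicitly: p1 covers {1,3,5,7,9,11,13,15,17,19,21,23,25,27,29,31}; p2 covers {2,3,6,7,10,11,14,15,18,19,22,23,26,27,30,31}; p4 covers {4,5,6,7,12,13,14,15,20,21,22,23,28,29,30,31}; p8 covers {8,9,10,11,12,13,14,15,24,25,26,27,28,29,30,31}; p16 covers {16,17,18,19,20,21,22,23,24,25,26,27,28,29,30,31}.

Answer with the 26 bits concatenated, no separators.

s1 (pos 1,3,5,7,9,11,13,15,17,19,21,23,25,27,29,31): 1⊕1⊕0⊕1⊕1⊕0⊕1⊕0⊕1⊕0⊕1⊕1⊕0⊕1⊕1⊕0 = 0
s2 (pos 2,3,6,7,10,11,14,15,18,19,22,23,26,27,30,31): 1⊕1⊕0⊕1⊕1⊕0⊕0⊕0⊕0⊕0⊕1⊕1⊕1⊕1⊕0⊕0 = 0
s4 (pos 4,5,6,7,12,13,14,15,20,21,22,23,28,29,30,31): 0⊕0⊕0⊕1⊕0⊕1⊕0⊕0⊕1⊕1⊕1⊕1⊕1⊕1⊕0⊕0 = 0
s8 (pos 8,9,10,11,12,13,14,15,24,25,26,27,28,29,30,31): 1⊕1⊕1⊕0⊕0⊕1⊕0⊕0⊕0⊕0⊕1⊕1⊕1⊕1⊕0⊕0 = 0
s16 (pos 16,17,18,19,20,21,22,23,24,25,26,27,28,29,30,31): 1⊕1⊕0⊕0⊕1⊕1⊕1⊕1⊕0⊕0⊕1⊕1⊕1⊕1⊕0⊕0 = 0
Syndrome s16…s1 = 00000 → no error.
Read data bits from positions 3,5,6,7,9,10,11,12,13,14,15,17,18,19,20,21,22,23,24,25,26,27,28,29,30,31: 10011100100100111100111100

10011100100100111100111100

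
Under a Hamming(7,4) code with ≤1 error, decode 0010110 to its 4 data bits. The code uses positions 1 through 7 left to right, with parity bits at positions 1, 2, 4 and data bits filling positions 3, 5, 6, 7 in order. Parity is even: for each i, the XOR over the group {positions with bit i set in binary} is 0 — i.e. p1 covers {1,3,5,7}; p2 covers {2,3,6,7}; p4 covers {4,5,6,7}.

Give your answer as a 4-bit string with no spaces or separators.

1110

s1 (pos 1,3,5,7): 0⊕1⊕1⊕0 = 0
s2 (pos 2,3,6,7): 0⊕1⊕1⊕0 = 0
s4 (pos 4,5,6,7): 0⊕1⊕1⊕0 = 0
Syndrome s4…s1 = 000 → no error.
Read data bits from positions 3,5,6,7: 1110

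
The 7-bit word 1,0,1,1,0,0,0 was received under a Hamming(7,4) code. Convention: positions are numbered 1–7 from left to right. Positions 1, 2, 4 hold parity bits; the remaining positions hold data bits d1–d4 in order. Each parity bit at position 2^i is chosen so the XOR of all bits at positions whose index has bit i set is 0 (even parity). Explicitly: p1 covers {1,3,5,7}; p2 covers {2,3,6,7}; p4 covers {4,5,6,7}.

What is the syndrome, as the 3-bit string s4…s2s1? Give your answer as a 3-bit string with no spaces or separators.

s1 (pos 1,3,5,7): 1⊕1⊕0⊕0 = 0
s2 (pos 2,3,6,7): 0⊕1⊕0⊕0 = 1
s4 (pos 4,5,6,7): 1⊕0⊕0⊕0 = 1
Syndrome s4…s1 = 110 → error at position 6.

110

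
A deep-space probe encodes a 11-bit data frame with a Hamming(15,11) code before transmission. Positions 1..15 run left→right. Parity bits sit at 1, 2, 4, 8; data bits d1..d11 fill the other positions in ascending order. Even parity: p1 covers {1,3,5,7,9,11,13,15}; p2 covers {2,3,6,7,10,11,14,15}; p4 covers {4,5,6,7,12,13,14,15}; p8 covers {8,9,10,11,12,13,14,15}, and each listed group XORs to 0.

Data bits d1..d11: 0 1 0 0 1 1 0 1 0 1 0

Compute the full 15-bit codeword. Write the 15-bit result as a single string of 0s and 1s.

Place data at non-parity positions: p1 p2 0 p4 1 0 0 p8 1 1 0 1 0 1 0
p1 (pos 1,3,5,7,9,11,13,15): XOR of data positions = 0⊕1⊕0⊕1⊕0⊕0⊕0 = 0
p2 (pos 2,3,6,7,10,11,14,15): XOR of data positions = 0⊕0⊕0⊕1⊕0⊕1⊕0 = 0
p4 (pos 4,5,6,7,12,13,14,15): XOR of data positions = 1⊕0⊕0⊕1⊕0⊕1⊕0 = 1
p8 (pos 8,9,10,11,12,13,14,15): XOR of data positions = 1⊕1⊕0⊕1⊕0⊕1⊕0 = 0
Codeword: 000110001101010

000110001101010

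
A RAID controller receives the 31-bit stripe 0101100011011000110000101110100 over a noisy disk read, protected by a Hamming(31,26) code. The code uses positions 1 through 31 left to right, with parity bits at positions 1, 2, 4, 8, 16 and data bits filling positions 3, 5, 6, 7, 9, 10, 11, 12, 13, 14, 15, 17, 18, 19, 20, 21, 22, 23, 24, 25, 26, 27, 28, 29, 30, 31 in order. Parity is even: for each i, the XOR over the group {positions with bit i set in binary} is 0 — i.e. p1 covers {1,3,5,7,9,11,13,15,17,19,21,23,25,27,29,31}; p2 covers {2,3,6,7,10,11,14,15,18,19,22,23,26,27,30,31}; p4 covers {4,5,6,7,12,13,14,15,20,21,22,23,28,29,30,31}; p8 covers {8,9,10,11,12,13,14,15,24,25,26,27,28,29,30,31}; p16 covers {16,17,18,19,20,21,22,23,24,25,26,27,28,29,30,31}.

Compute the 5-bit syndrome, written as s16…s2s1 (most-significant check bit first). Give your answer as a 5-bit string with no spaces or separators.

10000

s1 (pos 1,3,5,7,9,11,13,15,17,19,21,23,25,27,29,31): 0⊕0⊕1⊕0⊕1⊕0⊕1⊕0⊕1⊕0⊕0⊕1⊕1⊕1⊕1⊕0 = 0
s2 (pos 2,3,6,7,10,11,14,15,18,19,22,23,26,27,30,31): 1⊕0⊕0⊕0⊕1⊕0⊕0⊕0⊕1⊕0⊕0⊕1⊕1⊕1⊕0⊕0 = 0
s4 (pos 4,5,6,7,12,13,14,15,20,21,22,23,28,29,30,31): 1⊕1⊕0⊕0⊕1⊕1⊕0⊕0⊕0⊕0⊕0⊕1⊕0⊕1⊕0⊕0 = 0
s8 (pos 8,9,10,11,12,13,14,15,24,25,26,27,28,29,30,31): 0⊕1⊕1⊕0⊕1⊕1⊕0⊕0⊕0⊕1⊕1⊕1⊕0⊕1⊕0⊕0 = 0
s16 (pos 16,17,18,19,20,21,22,23,24,25,26,27,28,29,30,31): 0⊕1⊕1⊕0⊕0⊕0⊕0⊕1⊕0⊕1⊕1⊕1⊕0⊕1⊕0⊕0 = 1
Syndrome s16…s1 = 10000 → error at position 16.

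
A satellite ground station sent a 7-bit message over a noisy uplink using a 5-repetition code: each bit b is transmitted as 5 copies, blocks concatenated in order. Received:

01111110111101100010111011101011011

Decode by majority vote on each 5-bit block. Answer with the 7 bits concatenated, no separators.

1110111

Block 1 (01111): 4 ones → 1
Block 2 (11011): 4 ones → 1
Block 3 (11011): 4 ones → 1
Block 4 (00010): 1 one → 0
Block 5 (11101): 4 ones → 1
Block 6 (11010): 3 ones → 1
Block 7 (11011): 4 ones → 1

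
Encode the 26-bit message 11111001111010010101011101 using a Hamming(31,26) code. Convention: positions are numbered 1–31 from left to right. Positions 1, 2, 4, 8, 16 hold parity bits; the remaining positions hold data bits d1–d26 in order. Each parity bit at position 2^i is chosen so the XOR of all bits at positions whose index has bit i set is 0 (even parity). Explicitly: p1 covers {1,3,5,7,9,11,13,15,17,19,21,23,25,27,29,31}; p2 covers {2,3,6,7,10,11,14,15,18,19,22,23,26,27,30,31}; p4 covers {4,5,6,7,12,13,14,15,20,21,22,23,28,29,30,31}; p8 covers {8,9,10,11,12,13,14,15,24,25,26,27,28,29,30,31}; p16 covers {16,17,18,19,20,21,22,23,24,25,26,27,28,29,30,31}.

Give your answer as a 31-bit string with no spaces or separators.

Place data at non-parity positions: p1 p2 1 p4 1 1 1 p8 1 0 0 1 1 1 1 p16 0 1 0 0 1 0 1 0 1 0 1 1 1 0 1
p1 (pos 1,3,5,7,9,11,13,15,17,19,21,23,25,27,29,31): XOR of data positions = 1⊕1⊕1⊕1⊕0⊕1⊕1⊕0⊕0⊕1⊕1⊕1⊕1⊕1⊕1 = 0
p2 (pos 2,3,6,7,10,11,14,15,18,19,22,23,26,27,30,31): XOR of data positions = 1⊕1⊕1⊕0⊕0⊕1⊕1⊕1⊕0⊕0⊕1⊕0⊕1⊕0⊕1 = 1
p4 (pos 4,5,6,7,12,13,14,15,20,21,22,23,28,29,30,31): XOR of data positions = 1⊕1⊕1⊕1⊕1⊕1⊕1⊕0⊕1⊕0⊕1⊕1⊕1⊕0⊕1 = 0
p8 (pos 8,9,10,11,12,13,14,15,24,25,26,27,28,29,30,31): XOR of data positions = 1⊕0⊕0⊕1⊕1⊕1⊕1⊕0⊕1⊕0⊕1⊕1⊕1⊕0⊕1 = 0
p16 (pos 16,17,18,19,20,21,22,23,24,25,26,27,28,29,30,31): XOR of data positions = 0⊕1⊕0⊕0⊕1⊕0⊕1⊕0⊕1⊕0⊕1⊕1⊕1⊕0⊕1 = 0
Codeword: 0110111010011110010010101011101

0110111010011110010010101011101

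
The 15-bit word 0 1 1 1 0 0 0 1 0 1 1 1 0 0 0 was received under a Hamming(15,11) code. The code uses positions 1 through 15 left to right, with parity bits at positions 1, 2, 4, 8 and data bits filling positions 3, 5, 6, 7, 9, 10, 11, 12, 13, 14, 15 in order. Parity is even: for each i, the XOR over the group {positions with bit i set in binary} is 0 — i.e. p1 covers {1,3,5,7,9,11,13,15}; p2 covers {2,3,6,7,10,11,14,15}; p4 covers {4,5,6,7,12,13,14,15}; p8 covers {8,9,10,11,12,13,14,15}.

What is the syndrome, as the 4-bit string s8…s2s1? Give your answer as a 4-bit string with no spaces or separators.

0000

s1 (pos 1,3,5,7,9,11,13,15): 0⊕1⊕0⊕0⊕0⊕1⊕0⊕0 = 0
s2 (pos 2,3,6,7,10,11,14,15): 1⊕1⊕0⊕0⊕1⊕1⊕0⊕0 = 0
s4 (pos 4,5,6,7,12,13,14,15): 1⊕0⊕0⊕0⊕1⊕0⊕0⊕0 = 0
s8 (pos 8,9,10,11,12,13,14,15): 1⊕0⊕1⊕1⊕1⊕0⊕0⊕0 = 0
Syndrome s8…s1 = 0000 → no error.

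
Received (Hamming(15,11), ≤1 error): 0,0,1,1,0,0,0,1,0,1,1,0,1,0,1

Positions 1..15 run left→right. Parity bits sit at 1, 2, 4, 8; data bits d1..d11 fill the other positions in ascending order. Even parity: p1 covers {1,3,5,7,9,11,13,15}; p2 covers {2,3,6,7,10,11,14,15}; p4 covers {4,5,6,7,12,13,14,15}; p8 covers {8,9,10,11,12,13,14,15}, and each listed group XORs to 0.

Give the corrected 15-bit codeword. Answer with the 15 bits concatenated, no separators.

s1 (pos 1,3,5,7,9,11,13,15): 0⊕1⊕0⊕0⊕0⊕1⊕1⊕1 = 0
s2 (pos 2,3,6,7,10,11,14,15): 0⊕1⊕0⊕0⊕1⊕1⊕0⊕1 = 0
s4 (pos 4,5,6,7,12,13,14,15): 1⊕0⊕0⊕0⊕0⊕1⊕0⊕1 = 1
s8 (pos 8,9,10,11,12,13,14,15): 1⊕0⊕1⊕1⊕0⊕1⊕0⊕1 = 1
Syndrome s8…s1 = 1100 → error at position 12.
Flip position 12: 001100010110101 → 001100010111101

001100010111101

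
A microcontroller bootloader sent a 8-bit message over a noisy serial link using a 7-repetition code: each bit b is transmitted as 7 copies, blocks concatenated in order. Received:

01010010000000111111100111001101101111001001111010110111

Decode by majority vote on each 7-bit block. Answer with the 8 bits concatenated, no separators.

Block 1 (0101001): 3 ones → 0
Block 2 (0000000): 0 ones → 0
Block 3 (1111111): 7 ones → 1
Block 4 (0011100): 3 ones → 0
Block 5 (1101101): 5 ones → 1
Block 6 (1110010): 4 ones → 1
Block 7 (0111101): 5 ones → 1
Block 8 (0110111): 5 ones → 1

00101111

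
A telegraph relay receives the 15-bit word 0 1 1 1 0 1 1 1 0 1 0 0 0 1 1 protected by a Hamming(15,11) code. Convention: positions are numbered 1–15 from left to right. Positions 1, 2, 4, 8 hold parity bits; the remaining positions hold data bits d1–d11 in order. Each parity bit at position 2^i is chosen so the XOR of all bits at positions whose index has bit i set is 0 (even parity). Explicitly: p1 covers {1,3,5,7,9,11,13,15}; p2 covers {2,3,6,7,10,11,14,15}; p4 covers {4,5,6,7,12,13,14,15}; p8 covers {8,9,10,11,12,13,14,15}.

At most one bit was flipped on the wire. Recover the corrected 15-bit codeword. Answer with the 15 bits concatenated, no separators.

011101010100011

s1 (pos 1,3,5,7,9,11,13,15): 0⊕1⊕0⊕1⊕0⊕0⊕0⊕1 = 1
s2 (pos 2,3,6,7,10,11,14,15): 1⊕1⊕1⊕1⊕1⊕0⊕1⊕1 = 1
s4 (pos 4,5,6,7,12,13,14,15): 1⊕0⊕1⊕1⊕0⊕0⊕1⊕1 = 1
s8 (pos 8,9,10,11,12,13,14,15): 1⊕0⊕1⊕0⊕0⊕0⊕1⊕1 = 0
Syndrome s8…s1 = 0111 → error at position 7.
Flip position 7: 011101110100011 → 011101010100011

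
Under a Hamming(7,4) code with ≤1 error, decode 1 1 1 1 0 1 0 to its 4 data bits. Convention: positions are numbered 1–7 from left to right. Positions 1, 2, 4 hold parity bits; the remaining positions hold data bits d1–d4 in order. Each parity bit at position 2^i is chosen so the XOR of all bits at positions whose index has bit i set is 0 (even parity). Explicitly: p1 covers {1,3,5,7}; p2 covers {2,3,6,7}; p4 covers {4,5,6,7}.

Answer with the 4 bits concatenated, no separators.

s1 (pos 1,3,5,7): 1⊕1⊕0⊕0 = 0
s2 (pos 2,3,6,7): 1⊕1⊕1⊕0 = 1
s4 (pos 4,5,6,7): 1⊕0⊕1⊕0 = 0
Syndrome s4…s1 = 010 → error at position 2.
Flip position 2: 1111010 → 1011010
Read data bits from positions 3,5,6,7: 1010

1010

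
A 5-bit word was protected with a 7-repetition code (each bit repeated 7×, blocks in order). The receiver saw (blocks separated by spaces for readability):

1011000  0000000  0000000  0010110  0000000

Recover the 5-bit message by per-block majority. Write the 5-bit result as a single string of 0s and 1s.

Block 1 (1011000): 3 ones → 0
Block 2 (0000000): 0 ones → 0
Block 3 (0000000): 0 ones → 0
Block 4 (0010110): 3 ones → 0
Block 5 (0000000): 0 ones → 0

00000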